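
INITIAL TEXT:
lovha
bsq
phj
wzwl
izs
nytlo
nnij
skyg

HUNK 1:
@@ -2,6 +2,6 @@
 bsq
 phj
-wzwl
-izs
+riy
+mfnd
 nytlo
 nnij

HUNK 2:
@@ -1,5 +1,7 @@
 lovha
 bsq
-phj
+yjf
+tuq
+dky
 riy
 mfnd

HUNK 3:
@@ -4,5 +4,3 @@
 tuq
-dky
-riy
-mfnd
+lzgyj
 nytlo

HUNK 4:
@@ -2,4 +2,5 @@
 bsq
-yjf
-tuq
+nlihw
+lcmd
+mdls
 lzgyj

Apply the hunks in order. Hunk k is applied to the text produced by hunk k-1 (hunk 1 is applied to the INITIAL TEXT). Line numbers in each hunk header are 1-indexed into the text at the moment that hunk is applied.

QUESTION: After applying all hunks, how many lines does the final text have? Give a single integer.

Hunk 1: at line 2 remove [wzwl,izs] add [riy,mfnd] -> 8 lines: lovha bsq phj riy mfnd nytlo nnij skyg
Hunk 2: at line 1 remove [phj] add [yjf,tuq,dky] -> 10 lines: lovha bsq yjf tuq dky riy mfnd nytlo nnij skyg
Hunk 3: at line 4 remove [dky,riy,mfnd] add [lzgyj] -> 8 lines: lovha bsq yjf tuq lzgyj nytlo nnij skyg
Hunk 4: at line 2 remove [yjf,tuq] add [nlihw,lcmd,mdls] -> 9 lines: lovha bsq nlihw lcmd mdls lzgyj nytlo nnij skyg
Final line count: 9

Answer: 9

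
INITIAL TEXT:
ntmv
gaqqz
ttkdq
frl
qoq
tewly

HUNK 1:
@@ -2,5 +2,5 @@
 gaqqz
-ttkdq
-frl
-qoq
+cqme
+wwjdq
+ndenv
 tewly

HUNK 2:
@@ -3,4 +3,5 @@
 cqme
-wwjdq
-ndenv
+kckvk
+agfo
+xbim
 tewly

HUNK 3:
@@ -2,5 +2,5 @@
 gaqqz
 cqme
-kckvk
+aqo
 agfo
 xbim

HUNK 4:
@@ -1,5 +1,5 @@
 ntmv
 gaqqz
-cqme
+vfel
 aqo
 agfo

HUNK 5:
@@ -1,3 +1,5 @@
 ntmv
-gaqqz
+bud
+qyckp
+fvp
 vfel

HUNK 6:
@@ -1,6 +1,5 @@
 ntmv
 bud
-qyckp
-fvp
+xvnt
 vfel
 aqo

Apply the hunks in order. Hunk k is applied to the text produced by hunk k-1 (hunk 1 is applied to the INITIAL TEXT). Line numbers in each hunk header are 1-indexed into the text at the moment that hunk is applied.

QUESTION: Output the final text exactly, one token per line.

Answer: ntmv
bud
xvnt
vfel
aqo
agfo
xbim
tewly

Derivation:
Hunk 1: at line 2 remove [ttkdq,frl,qoq] add [cqme,wwjdq,ndenv] -> 6 lines: ntmv gaqqz cqme wwjdq ndenv tewly
Hunk 2: at line 3 remove [wwjdq,ndenv] add [kckvk,agfo,xbim] -> 7 lines: ntmv gaqqz cqme kckvk agfo xbim tewly
Hunk 3: at line 2 remove [kckvk] add [aqo] -> 7 lines: ntmv gaqqz cqme aqo agfo xbim tewly
Hunk 4: at line 1 remove [cqme] add [vfel] -> 7 lines: ntmv gaqqz vfel aqo agfo xbim tewly
Hunk 5: at line 1 remove [gaqqz] add [bud,qyckp,fvp] -> 9 lines: ntmv bud qyckp fvp vfel aqo agfo xbim tewly
Hunk 6: at line 1 remove [qyckp,fvp] add [xvnt] -> 8 lines: ntmv bud xvnt vfel aqo agfo xbim tewly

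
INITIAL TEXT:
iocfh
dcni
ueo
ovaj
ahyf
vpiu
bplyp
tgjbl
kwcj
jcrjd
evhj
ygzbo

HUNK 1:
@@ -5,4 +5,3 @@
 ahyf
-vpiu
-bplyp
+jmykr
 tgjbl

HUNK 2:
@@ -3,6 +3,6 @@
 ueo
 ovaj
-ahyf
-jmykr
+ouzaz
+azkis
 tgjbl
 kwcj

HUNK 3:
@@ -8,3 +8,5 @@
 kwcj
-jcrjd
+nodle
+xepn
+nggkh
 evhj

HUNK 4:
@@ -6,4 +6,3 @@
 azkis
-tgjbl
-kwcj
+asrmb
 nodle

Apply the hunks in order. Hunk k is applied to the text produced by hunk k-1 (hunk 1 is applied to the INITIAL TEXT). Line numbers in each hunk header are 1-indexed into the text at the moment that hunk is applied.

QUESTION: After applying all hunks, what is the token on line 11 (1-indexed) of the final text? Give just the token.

Answer: evhj

Derivation:
Hunk 1: at line 5 remove [vpiu,bplyp] add [jmykr] -> 11 lines: iocfh dcni ueo ovaj ahyf jmykr tgjbl kwcj jcrjd evhj ygzbo
Hunk 2: at line 3 remove [ahyf,jmykr] add [ouzaz,azkis] -> 11 lines: iocfh dcni ueo ovaj ouzaz azkis tgjbl kwcj jcrjd evhj ygzbo
Hunk 3: at line 8 remove [jcrjd] add [nodle,xepn,nggkh] -> 13 lines: iocfh dcni ueo ovaj ouzaz azkis tgjbl kwcj nodle xepn nggkh evhj ygzbo
Hunk 4: at line 6 remove [tgjbl,kwcj] add [asrmb] -> 12 lines: iocfh dcni ueo ovaj ouzaz azkis asrmb nodle xepn nggkh evhj ygzbo
Final line 11: evhj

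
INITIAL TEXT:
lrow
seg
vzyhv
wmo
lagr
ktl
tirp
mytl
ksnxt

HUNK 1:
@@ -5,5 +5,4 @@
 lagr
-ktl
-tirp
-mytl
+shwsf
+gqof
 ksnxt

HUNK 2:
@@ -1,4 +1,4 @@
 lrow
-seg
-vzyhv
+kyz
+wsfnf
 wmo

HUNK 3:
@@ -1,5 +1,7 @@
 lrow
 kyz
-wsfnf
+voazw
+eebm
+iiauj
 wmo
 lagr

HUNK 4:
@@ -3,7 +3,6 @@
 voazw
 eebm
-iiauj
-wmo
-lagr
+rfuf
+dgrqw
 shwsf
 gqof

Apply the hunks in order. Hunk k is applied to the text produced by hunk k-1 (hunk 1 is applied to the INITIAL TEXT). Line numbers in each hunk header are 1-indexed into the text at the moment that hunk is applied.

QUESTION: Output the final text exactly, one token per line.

Answer: lrow
kyz
voazw
eebm
rfuf
dgrqw
shwsf
gqof
ksnxt

Derivation:
Hunk 1: at line 5 remove [ktl,tirp,mytl] add [shwsf,gqof] -> 8 lines: lrow seg vzyhv wmo lagr shwsf gqof ksnxt
Hunk 2: at line 1 remove [seg,vzyhv] add [kyz,wsfnf] -> 8 lines: lrow kyz wsfnf wmo lagr shwsf gqof ksnxt
Hunk 3: at line 1 remove [wsfnf] add [voazw,eebm,iiauj] -> 10 lines: lrow kyz voazw eebm iiauj wmo lagr shwsf gqof ksnxt
Hunk 4: at line 3 remove [iiauj,wmo,lagr] add [rfuf,dgrqw] -> 9 lines: lrow kyz voazw eebm rfuf dgrqw shwsf gqof ksnxt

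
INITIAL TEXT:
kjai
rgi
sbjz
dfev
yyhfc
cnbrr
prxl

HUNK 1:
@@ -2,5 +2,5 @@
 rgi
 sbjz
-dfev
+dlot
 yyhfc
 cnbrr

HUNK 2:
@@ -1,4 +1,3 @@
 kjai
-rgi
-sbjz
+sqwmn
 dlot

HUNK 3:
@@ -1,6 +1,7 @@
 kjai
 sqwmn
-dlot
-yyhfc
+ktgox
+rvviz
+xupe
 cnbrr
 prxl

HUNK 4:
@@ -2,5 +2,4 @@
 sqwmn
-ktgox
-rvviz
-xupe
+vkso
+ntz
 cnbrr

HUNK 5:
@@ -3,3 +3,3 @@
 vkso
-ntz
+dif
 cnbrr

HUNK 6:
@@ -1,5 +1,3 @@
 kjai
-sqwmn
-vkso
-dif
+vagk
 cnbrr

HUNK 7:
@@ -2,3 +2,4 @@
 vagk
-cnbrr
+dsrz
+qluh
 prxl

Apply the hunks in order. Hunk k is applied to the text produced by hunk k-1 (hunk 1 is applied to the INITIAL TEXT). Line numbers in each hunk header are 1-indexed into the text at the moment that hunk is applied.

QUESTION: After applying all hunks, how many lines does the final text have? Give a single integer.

Answer: 5

Derivation:
Hunk 1: at line 2 remove [dfev] add [dlot] -> 7 lines: kjai rgi sbjz dlot yyhfc cnbrr prxl
Hunk 2: at line 1 remove [rgi,sbjz] add [sqwmn] -> 6 lines: kjai sqwmn dlot yyhfc cnbrr prxl
Hunk 3: at line 1 remove [dlot,yyhfc] add [ktgox,rvviz,xupe] -> 7 lines: kjai sqwmn ktgox rvviz xupe cnbrr prxl
Hunk 4: at line 2 remove [ktgox,rvviz,xupe] add [vkso,ntz] -> 6 lines: kjai sqwmn vkso ntz cnbrr prxl
Hunk 5: at line 3 remove [ntz] add [dif] -> 6 lines: kjai sqwmn vkso dif cnbrr prxl
Hunk 6: at line 1 remove [sqwmn,vkso,dif] add [vagk] -> 4 lines: kjai vagk cnbrr prxl
Hunk 7: at line 2 remove [cnbrr] add [dsrz,qluh] -> 5 lines: kjai vagk dsrz qluh prxl
Final line count: 5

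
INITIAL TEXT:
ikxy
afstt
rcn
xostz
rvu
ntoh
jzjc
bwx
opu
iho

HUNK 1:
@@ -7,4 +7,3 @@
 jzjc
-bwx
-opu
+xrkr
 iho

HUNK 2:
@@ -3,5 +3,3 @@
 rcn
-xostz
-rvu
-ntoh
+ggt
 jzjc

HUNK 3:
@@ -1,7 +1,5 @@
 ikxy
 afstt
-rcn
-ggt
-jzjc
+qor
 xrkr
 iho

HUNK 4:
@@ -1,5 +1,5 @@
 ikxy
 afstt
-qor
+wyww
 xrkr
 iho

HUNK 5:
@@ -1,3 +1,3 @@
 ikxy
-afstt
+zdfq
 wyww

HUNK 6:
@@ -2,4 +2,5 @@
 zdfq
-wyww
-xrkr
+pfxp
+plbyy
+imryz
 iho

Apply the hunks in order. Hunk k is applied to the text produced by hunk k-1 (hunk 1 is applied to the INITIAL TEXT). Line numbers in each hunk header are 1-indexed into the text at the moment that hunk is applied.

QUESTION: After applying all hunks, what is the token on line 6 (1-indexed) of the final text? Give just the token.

Hunk 1: at line 7 remove [bwx,opu] add [xrkr] -> 9 lines: ikxy afstt rcn xostz rvu ntoh jzjc xrkr iho
Hunk 2: at line 3 remove [xostz,rvu,ntoh] add [ggt] -> 7 lines: ikxy afstt rcn ggt jzjc xrkr iho
Hunk 3: at line 1 remove [rcn,ggt,jzjc] add [qor] -> 5 lines: ikxy afstt qor xrkr iho
Hunk 4: at line 1 remove [qor] add [wyww] -> 5 lines: ikxy afstt wyww xrkr iho
Hunk 5: at line 1 remove [afstt] add [zdfq] -> 5 lines: ikxy zdfq wyww xrkr iho
Hunk 6: at line 2 remove [wyww,xrkr] add [pfxp,plbyy,imryz] -> 6 lines: ikxy zdfq pfxp plbyy imryz iho
Final line 6: iho

Answer: iho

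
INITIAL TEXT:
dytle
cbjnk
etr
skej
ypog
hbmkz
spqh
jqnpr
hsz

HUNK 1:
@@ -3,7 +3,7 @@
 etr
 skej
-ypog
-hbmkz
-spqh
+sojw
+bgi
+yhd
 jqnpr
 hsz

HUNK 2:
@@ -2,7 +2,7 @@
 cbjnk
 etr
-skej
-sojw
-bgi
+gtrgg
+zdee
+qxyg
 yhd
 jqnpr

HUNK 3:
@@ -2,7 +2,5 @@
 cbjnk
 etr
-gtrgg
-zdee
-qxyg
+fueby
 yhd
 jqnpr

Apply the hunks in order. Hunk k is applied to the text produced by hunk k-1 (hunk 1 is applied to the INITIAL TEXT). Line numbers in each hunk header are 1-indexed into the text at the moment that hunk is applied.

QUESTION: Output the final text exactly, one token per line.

Hunk 1: at line 3 remove [ypog,hbmkz,spqh] add [sojw,bgi,yhd] -> 9 lines: dytle cbjnk etr skej sojw bgi yhd jqnpr hsz
Hunk 2: at line 2 remove [skej,sojw,bgi] add [gtrgg,zdee,qxyg] -> 9 lines: dytle cbjnk etr gtrgg zdee qxyg yhd jqnpr hsz
Hunk 3: at line 2 remove [gtrgg,zdee,qxyg] add [fueby] -> 7 lines: dytle cbjnk etr fueby yhd jqnpr hsz

Answer: dytle
cbjnk
etr
fueby
yhd
jqnpr
hsz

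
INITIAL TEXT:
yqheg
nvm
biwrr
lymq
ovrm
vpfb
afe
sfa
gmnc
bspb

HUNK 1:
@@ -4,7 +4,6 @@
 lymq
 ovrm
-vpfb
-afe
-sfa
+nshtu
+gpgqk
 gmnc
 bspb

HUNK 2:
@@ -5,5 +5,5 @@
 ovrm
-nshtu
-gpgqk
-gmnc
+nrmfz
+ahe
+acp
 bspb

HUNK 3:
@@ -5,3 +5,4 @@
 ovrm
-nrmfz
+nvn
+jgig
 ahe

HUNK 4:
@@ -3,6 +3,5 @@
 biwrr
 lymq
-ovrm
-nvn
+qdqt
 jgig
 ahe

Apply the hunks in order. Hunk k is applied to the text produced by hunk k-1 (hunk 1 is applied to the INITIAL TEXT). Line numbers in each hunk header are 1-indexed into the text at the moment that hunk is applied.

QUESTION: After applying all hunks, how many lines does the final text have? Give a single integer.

Answer: 9

Derivation:
Hunk 1: at line 4 remove [vpfb,afe,sfa] add [nshtu,gpgqk] -> 9 lines: yqheg nvm biwrr lymq ovrm nshtu gpgqk gmnc bspb
Hunk 2: at line 5 remove [nshtu,gpgqk,gmnc] add [nrmfz,ahe,acp] -> 9 lines: yqheg nvm biwrr lymq ovrm nrmfz ahe acp bspb
Hunk 3: at line 5 remove [nrmfz] add [nvn,jgig] -> 10 lines: yqheg nvm biwrr lymq ovrm nvn jgig ahe acp bspb
Hunk 4: at line 3 remove [ovrm,nvn] add [qdqt] -> 9 lines: yqheg nvm biwrr lymq qdqt jgig ahe acp bspb
Final line count: 9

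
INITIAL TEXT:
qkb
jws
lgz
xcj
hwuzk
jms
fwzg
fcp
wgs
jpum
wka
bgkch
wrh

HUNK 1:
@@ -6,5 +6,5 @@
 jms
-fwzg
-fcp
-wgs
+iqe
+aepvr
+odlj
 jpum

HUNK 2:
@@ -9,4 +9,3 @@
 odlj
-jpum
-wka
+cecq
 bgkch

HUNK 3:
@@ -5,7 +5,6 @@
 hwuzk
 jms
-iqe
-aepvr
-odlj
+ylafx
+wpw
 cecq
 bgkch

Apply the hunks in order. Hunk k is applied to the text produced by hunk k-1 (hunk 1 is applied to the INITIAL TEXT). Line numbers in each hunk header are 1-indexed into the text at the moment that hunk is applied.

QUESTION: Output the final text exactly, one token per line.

Hunk 1: at line 6 remove [fwzg,fcp,wgs] add [iqe,aepvr,odlj] -> 13 lines: qkb jws lgz xcj hwuzk jms iqe aepvr odlj jpum wka bgkch wrh
Hunk 2: at line 9 remove [jpum,wka] add [cecq] -> 12 lines: qkb jws lgz xcj hwuzk jms iqe aepvr odlj cecq bgkch wrh
Hunk 3: at line 5 remove [iqe,aepvr,odlj] add [ylafx,wpw] -> 11 lines: qkb jws lgz xcj hwuzk jms ylafx wpw cecq bgkch wrh

Answer: qkb
jws
lgz
xcj
hwuzk
jms
ylafx
wpw
cecq
bgkch
wrh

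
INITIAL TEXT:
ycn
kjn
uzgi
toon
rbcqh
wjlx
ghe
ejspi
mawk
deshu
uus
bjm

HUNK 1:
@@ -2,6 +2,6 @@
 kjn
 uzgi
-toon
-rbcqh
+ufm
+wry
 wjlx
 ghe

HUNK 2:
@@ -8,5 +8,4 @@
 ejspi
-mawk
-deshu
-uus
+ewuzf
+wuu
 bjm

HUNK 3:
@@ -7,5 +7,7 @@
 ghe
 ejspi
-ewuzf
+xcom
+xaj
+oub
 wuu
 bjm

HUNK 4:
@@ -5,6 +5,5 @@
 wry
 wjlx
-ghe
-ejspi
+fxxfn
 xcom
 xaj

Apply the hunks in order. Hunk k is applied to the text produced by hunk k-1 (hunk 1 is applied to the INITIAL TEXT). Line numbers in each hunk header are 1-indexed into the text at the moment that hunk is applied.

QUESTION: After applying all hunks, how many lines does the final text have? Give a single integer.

Answer: 12

Derivation:
Hunk 1: at line 2 remove [toon,rbcqh] add [ufm,wry] -> 12 lines: ycn kjn uzgi ufm wry wjlx ghe ejspi mawk deshu uus bjm
Hunk 2: at line 8 remove [mawk,deshu,uus] add [ewuzf,wuu] -> 11 lines: ycn kjn uzgi ufm wry wjlx ghe ejspi ewuzf wuu bjm
Hunk 3: at line 7 remove [ewuzf] add [xcom,xaj,oub] -> 13 lines: ycn kjn uzgi ufm wry wjlx ghe ejspi xcom xaj oub wuu bjm
Hunk 4: at line 5 remove [ghe,ejspi] add [fxxfn] -> 12 lines: ycn kjn uzgi ufm wry wjlx fxxfn xcom xaj oub wuu bjm
Final line count: 12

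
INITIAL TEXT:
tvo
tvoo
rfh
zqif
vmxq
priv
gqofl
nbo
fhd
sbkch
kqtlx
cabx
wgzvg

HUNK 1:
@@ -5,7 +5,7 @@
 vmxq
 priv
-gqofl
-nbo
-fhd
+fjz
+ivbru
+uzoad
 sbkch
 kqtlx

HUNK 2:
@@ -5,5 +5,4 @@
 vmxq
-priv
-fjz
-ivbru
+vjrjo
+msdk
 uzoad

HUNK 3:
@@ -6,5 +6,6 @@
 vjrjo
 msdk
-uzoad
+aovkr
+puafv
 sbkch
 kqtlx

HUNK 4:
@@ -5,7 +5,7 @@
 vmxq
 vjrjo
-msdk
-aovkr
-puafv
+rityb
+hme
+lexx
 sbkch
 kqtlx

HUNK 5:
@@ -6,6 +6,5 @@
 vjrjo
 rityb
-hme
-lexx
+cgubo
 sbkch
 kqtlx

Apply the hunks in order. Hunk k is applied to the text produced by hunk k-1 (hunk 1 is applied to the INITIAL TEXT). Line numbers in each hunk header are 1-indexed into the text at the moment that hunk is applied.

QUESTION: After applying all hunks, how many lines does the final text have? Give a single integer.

Answer: 12

Derivation:
Hunk 1: at line 5 remove [gqofl,nbo,fhd] add [fjz,ivbru,uzoad] -> 13 lines: tvo tvoo rfh zqif vmxq priv fjz ivbru uzoad sbkch kqtlx cabx wgzvg
Hunk 2: at line 5 remove [priv,fjz,ivbru] add [vjrjo,msdk] -> 12 lines: tvo tvoo rfh zqif vmxq vjrjo msdk uzoad sbkch kqtlx cabx wgzvg
Hunk 3: at line 6 remove [uzoad] add [aovkr,puafv] -> 13 lines: tvo tvoo rfh zqif vmxq vjrjo msdk aovkr puafv sbkch kqtlx cabx wgzvg
Hunk 4: at line 5 remove [msdk,aovkr,puafv] add [rityb,hme,lexx] -> 13 lines: tvo tvoo rfh zqif vmxq vjrjo rityb hme lexx sbkch kqtlx cabx wgzvg
Hunk 5: at line 6 remove [hme,lexx] add [cgubo] -> 12 lines: tvo tvoo rfh zqif vmxq vjrjo rityb cgubo sbkch kqtlx cabx wgzvg
Final line count: 12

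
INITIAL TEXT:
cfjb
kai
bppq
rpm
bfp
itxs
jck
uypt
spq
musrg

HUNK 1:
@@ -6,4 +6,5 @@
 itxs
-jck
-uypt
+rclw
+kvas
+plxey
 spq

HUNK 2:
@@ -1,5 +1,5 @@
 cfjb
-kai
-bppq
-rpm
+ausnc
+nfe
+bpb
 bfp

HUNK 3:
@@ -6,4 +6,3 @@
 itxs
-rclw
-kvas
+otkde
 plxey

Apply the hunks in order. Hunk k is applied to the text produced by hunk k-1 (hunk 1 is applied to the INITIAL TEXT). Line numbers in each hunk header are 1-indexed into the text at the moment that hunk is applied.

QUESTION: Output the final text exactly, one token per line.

Answer: cfjb
ausnc
nfe
bpb
bfp
itxs
otkde
plxey
spq
musrg

Derivation:
Hunk 1: at line 6 remove [jck,uypt] add [rclw,kvas,plxey] -> 11 lines: cfjb kai bppq rpm bfp itxs rclw kvas plxey spq musrg
Hunk 2: at line 1 remove [kai,bppq,rpm] add [ausnc,nfe,bpb] -> 11 lines: cfjb ausnc nfe bpb bfp itxs rclw kvas plxey spq musrg
Hunk 3: at line 6 remove [rclw,kvas] add [otkde] -> 10 lines: cfjb ausnc nfe bpb bfp itxs otkde plxey spq musrg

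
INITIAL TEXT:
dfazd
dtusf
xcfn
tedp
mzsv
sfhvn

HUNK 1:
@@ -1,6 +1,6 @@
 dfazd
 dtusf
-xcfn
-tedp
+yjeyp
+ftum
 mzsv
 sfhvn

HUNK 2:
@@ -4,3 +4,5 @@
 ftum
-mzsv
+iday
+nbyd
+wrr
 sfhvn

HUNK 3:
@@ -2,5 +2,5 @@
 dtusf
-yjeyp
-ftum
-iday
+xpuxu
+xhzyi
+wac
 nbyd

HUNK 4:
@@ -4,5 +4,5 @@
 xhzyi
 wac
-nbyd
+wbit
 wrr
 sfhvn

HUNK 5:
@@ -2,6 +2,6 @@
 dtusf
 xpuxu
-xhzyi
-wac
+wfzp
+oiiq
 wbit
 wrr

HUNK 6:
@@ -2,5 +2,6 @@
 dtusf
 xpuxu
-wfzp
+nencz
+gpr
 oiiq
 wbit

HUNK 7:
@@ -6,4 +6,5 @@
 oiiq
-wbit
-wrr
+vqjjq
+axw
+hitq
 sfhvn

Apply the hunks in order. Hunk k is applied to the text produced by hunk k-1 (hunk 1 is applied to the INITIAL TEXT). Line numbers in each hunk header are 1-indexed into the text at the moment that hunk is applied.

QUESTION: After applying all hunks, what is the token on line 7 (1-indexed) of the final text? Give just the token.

Hunk 1: at line 1 remove [xcfn,tedp] add [yjeyp,ftum] -> 6 lines: dfazd dtusf yjeyp ftum mzsv sfhvn
Hunk 2: at line 4 remove [mzsv] add [iday,nbyd,wrr] -> 8 lines: dfazd dtusf yjeyp ftum iday nbyd wrr sfhvn
Hunk 3: at line 2 remove [yjeyp,ftum,iday] add [xpuxu,xhzyi,wac] -> 8 lines: dfazd dtusf xpuxu xhzyi wac nbyd wrr sfhvn
Hunk 4: at line 4 remove [nbyd] add [wbit] -> 8 lines: dfazd dtusf xpuxu xhzyi wac wbit wrr sfhvn
Hunk 5: at line 2 remove [xhzyi,wac] add [wfzp,oiiq] -> 8 lines: dfazd dtusf xpuxu wfzp oiiq wbit wrr sfhvn
Hunk 6: at line 2 remove [wfzp] add [nencz,gpr] -> 9 lines: dfazd dtusf xpuxu nencz gpr oiiq wbit wrr sfhvn
Hunk 7: at line 6 remove [wbit,wrr] add [vqjjq,axw,hitq] -> 10 lines: dfazd dtusf xpuxu nencz gpr oiiq vqjjq axw hitq sfhvn
Final line 7: vqjjq

Answer: vqjjq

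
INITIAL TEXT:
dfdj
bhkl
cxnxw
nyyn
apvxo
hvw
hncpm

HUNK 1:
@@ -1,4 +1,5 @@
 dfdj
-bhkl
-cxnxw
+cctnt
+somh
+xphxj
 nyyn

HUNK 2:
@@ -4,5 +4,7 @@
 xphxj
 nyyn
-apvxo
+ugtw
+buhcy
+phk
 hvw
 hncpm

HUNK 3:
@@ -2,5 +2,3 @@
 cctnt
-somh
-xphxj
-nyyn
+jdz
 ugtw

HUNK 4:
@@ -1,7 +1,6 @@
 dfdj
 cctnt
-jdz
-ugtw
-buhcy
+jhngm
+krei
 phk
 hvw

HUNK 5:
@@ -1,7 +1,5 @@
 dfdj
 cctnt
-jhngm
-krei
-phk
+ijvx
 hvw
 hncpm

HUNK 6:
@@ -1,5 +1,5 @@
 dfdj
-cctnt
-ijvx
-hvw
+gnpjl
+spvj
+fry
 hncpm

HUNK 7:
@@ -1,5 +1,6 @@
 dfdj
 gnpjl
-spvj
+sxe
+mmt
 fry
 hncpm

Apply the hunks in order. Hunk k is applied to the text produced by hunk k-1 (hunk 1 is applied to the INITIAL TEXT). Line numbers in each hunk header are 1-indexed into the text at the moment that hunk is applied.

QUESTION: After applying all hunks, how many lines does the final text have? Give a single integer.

Hunk 1: at line 1 remove [bhkl,cxnxw] add [cctnt,somh,xphxj] -> 8 lines: dfdj cctnt somh xphxj nyyn apvxo hvw hncpm
Hunk 2: at line 4 remove [apvxo] add [ugtw,buhcy,phk] -> 10 lines: dfdj cctnt somh xphxj nyyn ugtw buhcy phk hvw hncpm
Hunk 3: at line 2 remove [somh,xphxj,nyyn] add [jdz] -> 8 lines: dfdj cctnt jdz ugtw buhcy phk hvw hncpm
Hunk 4: at line 1 remove [jdz,ugtw,buhcy] add [jhngm,krei] -> 7 lines: dfdj cctnt jhngm krei phk hvw hncpm
Hunk 5: at line 1 remove [jhngm,krei,phk] add [ijvx] -> 5 lines: dfdj cctnt ijvx hvw hncpm
Hunk 6: at line 1 remove [cctnt,ijvx,hvw] add [gnpjl,spvj,fry] -> 5 lines: dfdj gnpjl spvj fry hncpm
Hunk 7: at line 1 remove [spvj] add [sxe,mmt] -> 6 lines: dfdj gnpjl sxe mmt fry hncpm
Final line count: 6

Answer: 6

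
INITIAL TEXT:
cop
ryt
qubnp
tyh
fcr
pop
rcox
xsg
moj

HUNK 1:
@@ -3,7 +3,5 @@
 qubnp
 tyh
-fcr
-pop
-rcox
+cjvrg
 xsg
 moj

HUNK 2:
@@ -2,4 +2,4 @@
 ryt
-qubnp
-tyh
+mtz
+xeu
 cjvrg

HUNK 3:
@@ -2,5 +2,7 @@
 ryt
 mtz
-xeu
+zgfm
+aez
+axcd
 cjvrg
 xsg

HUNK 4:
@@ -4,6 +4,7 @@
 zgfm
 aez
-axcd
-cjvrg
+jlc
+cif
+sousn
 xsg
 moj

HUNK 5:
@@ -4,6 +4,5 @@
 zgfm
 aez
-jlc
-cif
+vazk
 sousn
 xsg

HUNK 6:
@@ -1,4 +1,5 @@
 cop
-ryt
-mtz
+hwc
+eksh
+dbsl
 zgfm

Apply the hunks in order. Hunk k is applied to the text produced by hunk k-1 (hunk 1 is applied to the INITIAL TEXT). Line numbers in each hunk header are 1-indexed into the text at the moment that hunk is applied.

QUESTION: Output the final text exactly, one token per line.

Hunk 1: at line 3 remove [fcr,pop,rcox] add [cjvrg] -> 7 lines: cop ryt qubnp tyh cjvrg xsg moj
Hunk 2: at line 2 remove [qubnp,tyh] add [mtz,xeu] -> 7 lines: cop ryt mtz xeu cjvrg xsg moj
Hunk 3: at line 2 remove [xeu] add [zgfm,aez,axcd] -> 9 lines: cop ryt mtz zgfm aez axcd cjvrg xsg moj
Hunk 4: at line 4 remove [axcd,cjvrg] add [jlc,cif,sousn] -> 10 lines: cop ryt mtz zgfm aez jlc cif sousn xsg moj
Hunk 5: at line 4 remove [jlc,cif] add [vazk] -> 9 lines: cop ryt mtz zgfm aez vazk sousn xsg moj
Hunk 6: at line 1 remove [ryt,mtz] add [hwc,eksh,dbsl] -> 10 lines: cop hwc eksh dbsl zgfm aez vazk sousn xsg moj

Answer: cop
hwc
eksh
dbsl
zgfm
aez
vazk
sousn
xsg
moj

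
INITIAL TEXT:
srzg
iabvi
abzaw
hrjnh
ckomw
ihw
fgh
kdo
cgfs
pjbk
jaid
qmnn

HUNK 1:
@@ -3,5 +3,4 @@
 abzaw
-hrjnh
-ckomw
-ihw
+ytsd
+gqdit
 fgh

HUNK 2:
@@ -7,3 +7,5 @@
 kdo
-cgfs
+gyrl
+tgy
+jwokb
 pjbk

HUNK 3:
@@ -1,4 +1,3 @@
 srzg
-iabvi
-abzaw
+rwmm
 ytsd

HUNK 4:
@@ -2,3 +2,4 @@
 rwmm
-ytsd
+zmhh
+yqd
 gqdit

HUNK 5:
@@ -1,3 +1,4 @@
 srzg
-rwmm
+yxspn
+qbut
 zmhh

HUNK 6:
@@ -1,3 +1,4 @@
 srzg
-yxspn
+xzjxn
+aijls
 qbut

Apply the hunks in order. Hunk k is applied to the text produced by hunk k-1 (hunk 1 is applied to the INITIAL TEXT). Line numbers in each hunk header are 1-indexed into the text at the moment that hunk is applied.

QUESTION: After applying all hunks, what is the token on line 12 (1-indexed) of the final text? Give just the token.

Hunk 1: at line 3 remove [hrjnh,ckomw,ihw] add [ytsd,gqdit] -> 11 lines: srzg iabvi abzaw ytsd gqdit fgh kdo cgfs pjbk jaid qmnn
Hunk 2: at line 7 remove [cgfs] add [gyrl,tgy,jwokb] -> 13 lines: srzg iabvi abzaw ytsd gqdit fgh kdo gyrl tgy jwokb pjbk jaid qmnn
Hunk 3: at line 1 remove [iabvi,abzaw] add [rwmm] -> 12 lines: srzg rwmm ytsd gqdit fgh kdo gyrl tgy jwokb pjbk jaid qmnn
Hunk 4: at line 2 remove [ytsd] add [zmhh,yqd] -> 13 lines: srzg rwmm zmhh yqd gqdit fgh kdo gyrl tgy jwokb pjbk jaid qmnn
Hunk 5: at line 1 remove [rwmm] add [yxspn,qbut] -> 14 lines: srzg yxspn qbut zmhh yqd gqdit fgh kdo gyrl tgy jwokb pjbk jaid qmnn
Hunk 6: at line 1 remove [yxspn] add [xzjxn,aijls] -> 15 lines: srzg xzjxn aijls qbut zmhh yqd gqdit fgh kdo gyrl tgy jwokb pjbk jaid qmnn
Final line 12: jwokb

Answer: jwokb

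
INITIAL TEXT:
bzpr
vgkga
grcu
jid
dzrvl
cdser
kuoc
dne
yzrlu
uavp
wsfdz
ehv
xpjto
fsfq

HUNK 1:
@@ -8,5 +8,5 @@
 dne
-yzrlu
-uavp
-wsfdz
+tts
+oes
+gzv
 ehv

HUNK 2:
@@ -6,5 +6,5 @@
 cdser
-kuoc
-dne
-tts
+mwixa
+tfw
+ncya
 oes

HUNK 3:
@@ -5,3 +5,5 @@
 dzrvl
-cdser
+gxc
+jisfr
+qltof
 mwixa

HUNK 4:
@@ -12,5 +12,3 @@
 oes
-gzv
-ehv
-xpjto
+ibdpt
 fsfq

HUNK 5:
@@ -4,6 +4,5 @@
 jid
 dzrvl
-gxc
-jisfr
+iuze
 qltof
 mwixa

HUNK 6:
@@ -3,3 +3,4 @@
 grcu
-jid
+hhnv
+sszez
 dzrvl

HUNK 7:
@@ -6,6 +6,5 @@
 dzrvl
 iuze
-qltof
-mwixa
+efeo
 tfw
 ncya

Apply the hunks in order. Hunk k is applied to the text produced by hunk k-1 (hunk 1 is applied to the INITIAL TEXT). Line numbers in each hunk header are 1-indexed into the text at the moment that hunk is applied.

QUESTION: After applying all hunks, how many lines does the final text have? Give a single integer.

Hunk 1: at line 8 remove [yzrlu,uavp,wsfdz] add [tts,oes,gzv] -> 14 lines: bzpr vgkga grcu jid dzrvl cdser kuoc dne tts oes gzv ehv xpjto fsfq
Hunk 2: at line 6 remove [kuoc,dne,tts] add [mwixa,tfw,ncya] -> 14 lines: bzpr vgkga grcu jid dzrvl cdser mwixa tfw ncya oes gzv ehv xpjto fsfq
Hunk 3: at line 5 remove [cdser] add [gxc,jisfr,qltof] -> 16 lines: bzpr vgkga grcu jid dzrvl gxc jisfr qltof mwixa tfw ncya oes gzv ehv xpjto fsfq
Hunk 4: at line 12 remove [gzv,ehv,xpjto] add [ibdpt] -> 14 lines: bzpr vgkga grcu jid dzrvl gxc jisfr qltof mwixa tfw ncya oes ibdpt fsfq
Hunk 5: at line 4 remove [gxc,jisfr] add [iuze] -> 13 lines: bzpr vgkga grcu jid dzrvl iuze qltof mwixa tfw ncya oes ibdpt fsfq
Hunk 6: at line 3 remove [jid] add [hhnv,sszez] -> 14 lines: bzpr vgkga grcu hhnv sszez dzrvl iuze qltof mwixa tfw ncya oes ibdpt fsfq
Hunk 7: at line 6 remove [qltof,mwixa] add [efeo] -> 13 lines: bzpr vgkga grcu hhnv sszez dzrvl iuze efeo tfw ncya oes ibdpt fsfq
Final line count: 13

Answer: 13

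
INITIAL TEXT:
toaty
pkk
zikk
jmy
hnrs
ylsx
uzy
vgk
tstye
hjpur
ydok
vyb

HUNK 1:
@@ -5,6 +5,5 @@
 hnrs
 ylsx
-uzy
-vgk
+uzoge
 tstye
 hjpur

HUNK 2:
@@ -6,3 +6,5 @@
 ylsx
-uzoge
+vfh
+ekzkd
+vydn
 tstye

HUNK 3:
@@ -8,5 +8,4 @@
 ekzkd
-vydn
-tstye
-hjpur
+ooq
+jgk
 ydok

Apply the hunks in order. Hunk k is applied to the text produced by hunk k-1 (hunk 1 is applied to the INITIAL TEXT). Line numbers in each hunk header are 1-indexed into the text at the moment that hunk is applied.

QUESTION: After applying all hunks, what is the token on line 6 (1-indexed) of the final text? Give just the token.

Hunk 1: at line 5 remove [uzy,vgk] add [uzoge] -> 11 lines: toaty pkk zikk jmy hnrs ylsx uzoge tstye hjpur ydok vyb
Hunk 2: at line 6 remove [uzoge] add [vfh,ekzkd,vydn] -> 13 lines: toaty pkk zikk jmy hnrs ylsx vfh ekzkd vydn tstye hjpur ydok vyb
Hunk 3: at line 8 remove [vydn,tstye,hjpur] add [ooq,jgk] -> 12 lines: toaty pkk zikk jmy hnrs ylsx vfh ekzkd ooq jgk ydok vyb
Final line 6: ylsx

Answer: ylsx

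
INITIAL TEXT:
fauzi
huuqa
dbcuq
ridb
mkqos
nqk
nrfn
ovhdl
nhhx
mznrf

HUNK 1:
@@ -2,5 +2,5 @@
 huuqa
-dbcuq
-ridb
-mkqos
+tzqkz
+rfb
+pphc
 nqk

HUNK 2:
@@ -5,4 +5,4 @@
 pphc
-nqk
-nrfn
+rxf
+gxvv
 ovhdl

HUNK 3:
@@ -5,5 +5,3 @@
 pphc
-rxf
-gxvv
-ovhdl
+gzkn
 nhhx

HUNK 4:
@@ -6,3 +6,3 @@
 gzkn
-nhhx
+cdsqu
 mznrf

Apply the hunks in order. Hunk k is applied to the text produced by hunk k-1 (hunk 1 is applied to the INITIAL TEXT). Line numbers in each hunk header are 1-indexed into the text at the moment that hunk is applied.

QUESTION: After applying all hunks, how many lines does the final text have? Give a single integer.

Hunk 1: at line 2 remove [dbcuq,ridb,mkqos] add [tzqkz,rfb,pphc] -> 10 lines: fauzi huuqa tzqkz rfb pphc nqk nrfn ovhdl nhhx mznrf
Hunk 2: at line 5 remove [nqk,nrfn] add [rxf,gxvv] -> 10 lines: fauzi huuqa tzqkz rfb pphc rxf gxvv ovhdl nhhx mznrf
Hunk 3: at line 5 remove [rxf,gxvv,ovhdl] add [gzkn] -> 8 lines: fauzi huuqa tzqkz rfb pphc gzkn nhhx mznrf
Hunk 4: at line 6 remove [nhhx] add [cdsqu] -> 8 lines: fauzi huuqa tzqkz rfb pphc gzkn cdsqu mznrf
Final line count: 8

Answer: 8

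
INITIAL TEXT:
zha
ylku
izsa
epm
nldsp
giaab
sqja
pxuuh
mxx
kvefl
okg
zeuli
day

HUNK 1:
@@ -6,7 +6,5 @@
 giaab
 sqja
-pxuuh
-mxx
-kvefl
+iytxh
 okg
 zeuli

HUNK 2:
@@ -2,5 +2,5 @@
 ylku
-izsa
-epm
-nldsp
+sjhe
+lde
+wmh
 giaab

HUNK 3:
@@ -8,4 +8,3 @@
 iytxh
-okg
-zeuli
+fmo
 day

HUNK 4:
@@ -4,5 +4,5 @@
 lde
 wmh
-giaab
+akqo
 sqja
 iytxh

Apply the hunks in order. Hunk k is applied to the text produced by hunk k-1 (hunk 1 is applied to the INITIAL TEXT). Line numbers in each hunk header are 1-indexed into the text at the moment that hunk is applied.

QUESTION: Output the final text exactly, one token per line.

Answer: zha
ylku
sjhe
lde
wmh
akqo
sqja
iytxh
fmo
day

Derivation:
Hunk 1: at line 6 remove [pxuuh,mxx,kvefl] add [iytxh] -> 11 lines: zha ylku izsa epm nldsp giaab sqja iytxh okg zeuli day
Hunk 2: at line 2 remove [izsa,epm,nldsp] add [sjhe,lde,wmh] -> 11 lines: zha ylku sjhe lde wmh giaab sqja iytxh okg zeuli day
Hunk 3: at line 8 remove [okg,zeuli] add [fmo] -> 10 lines: zha ylku sjhe lde wmh giaab sqja iytxh fmo day
Hunk 4: at line 4 remove [giaab] add [akqo] -> 10 lines: zha ylku sjhe lde wmh akqo sqja iytxh fmo day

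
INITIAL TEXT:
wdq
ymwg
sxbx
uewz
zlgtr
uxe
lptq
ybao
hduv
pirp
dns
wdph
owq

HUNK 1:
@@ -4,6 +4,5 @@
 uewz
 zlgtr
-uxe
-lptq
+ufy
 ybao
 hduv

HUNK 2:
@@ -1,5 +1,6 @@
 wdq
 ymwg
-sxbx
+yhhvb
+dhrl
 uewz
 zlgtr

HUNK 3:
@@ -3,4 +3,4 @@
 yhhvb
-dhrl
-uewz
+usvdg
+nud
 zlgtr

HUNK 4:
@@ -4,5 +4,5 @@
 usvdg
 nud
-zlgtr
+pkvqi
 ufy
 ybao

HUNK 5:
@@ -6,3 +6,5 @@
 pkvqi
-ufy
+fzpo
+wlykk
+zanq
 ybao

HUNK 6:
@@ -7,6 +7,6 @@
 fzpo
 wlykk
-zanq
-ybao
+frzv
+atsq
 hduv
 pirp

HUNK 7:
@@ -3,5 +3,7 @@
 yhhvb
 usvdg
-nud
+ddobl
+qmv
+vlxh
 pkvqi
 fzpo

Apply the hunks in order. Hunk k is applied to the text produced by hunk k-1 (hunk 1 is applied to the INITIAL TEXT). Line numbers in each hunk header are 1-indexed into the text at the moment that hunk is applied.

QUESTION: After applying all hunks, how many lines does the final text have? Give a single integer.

Hunk 1: at line 4 remove [uxe,lptq] add [ufy] -> 12 lines: wdq ymwg sxbx uewz zlgtr ufy ybao hduv pirp dns wdph owq
Hunk 2: at line 1 remove [sxbx] add [yhhvb,dhrl] -> 13 lines: wdq ymwg yhhvb dhrl uewz zlgtr ufy ybao hduv pirp dns wdph owq
Hunk 3: at line 3 remove [dhrl,uewz] add [usvdg,nud] -> 13 lines: wdq ymwg yhhvb usvdg nud zlgtr ufy ybao hduv pirp dns wdph owq
Hunk 4: at line 4 remove [zlgtr] add [pkvqi] -> 13 lines: wdq ymwg yhhvb usvdg nud pkvqi ufy ybao hduv pirp dns wdph owq
Hunk 5: at line 6 remove [ufy] add [fzpo,wlykk,zanq] -> 15 lines: wdq ymwg yhhvb usvdg nud pkvqi fzpo wlykk zanq ybao hduv pirp dns wdph owq
Hunk 6: at line 7 remove [zanq,ybao] add [frzv,atsq] -> 15 lines: wdq ymwg yhhvb usvdg nud pkvqi fzpo wlykk frzv atsq hduv pirp dns wdph owq
Hunk 7: at line 3 remove [nud] add [ddobl,qmv,vlxh] -> 17 lines: wdq ymwg yhhvb usvdg ddobl qmv vlxh pkvqi fzpo wlykk frzv atsq hduv pirp dns wdph owq
Final line count: 17

Answer: 17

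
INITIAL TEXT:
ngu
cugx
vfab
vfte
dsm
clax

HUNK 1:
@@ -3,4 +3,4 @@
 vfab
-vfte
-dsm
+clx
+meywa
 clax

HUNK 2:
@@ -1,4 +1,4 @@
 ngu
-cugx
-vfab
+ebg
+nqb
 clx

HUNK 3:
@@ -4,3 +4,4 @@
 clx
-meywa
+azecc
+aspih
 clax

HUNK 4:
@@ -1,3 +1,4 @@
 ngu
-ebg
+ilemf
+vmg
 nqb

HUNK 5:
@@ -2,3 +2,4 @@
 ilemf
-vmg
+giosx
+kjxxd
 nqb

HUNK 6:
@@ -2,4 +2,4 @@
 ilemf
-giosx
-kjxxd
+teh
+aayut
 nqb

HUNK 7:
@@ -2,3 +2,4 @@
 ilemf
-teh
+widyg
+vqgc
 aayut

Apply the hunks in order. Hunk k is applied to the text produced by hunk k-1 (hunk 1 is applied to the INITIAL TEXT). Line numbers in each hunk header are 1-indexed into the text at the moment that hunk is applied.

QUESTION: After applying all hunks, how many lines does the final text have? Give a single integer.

Hunk 1: at line 3 remove [vfte,dsm] add [clx,meywa] -> 6 lines: ngu cugx vfab clx meywa clax
Hunk 2: at line 1 remove [cugx,vfab] add [ebg,nqb] -> 6 lines: ngu ebg nqb clx meywa clax
Hunk 3: at line 4 remove [meywa] add [azecc,aspih] -> 7 lines: ngu ebg nqb clx azecc aspih clax
Hunk 4: at line 1 remove [ebg] add [ilemf,vmg] -> 8 lines: ngu ilemf vmg nqb clx azecc aspih clax
Hunk 5: at line 2 remove [vmg] add [giosx,kjxxd] -> 9 lines: ngu ilemf giosx kjxxd nqb clx azecc aspih clax
Hunk 6: at line 2 remove [giosx,kjxxd] add [teh,aayut] -> 9 lines: ngu ilemf teh aayut nqb clx azecc aspih clax
Hunk 7: at line 2 remove [teh] add [widyg,vqgc] -> 10 lines: ngu ilemf widyg vqgc aayut nqb clx azecc aspih clax
Final line count: 10

Answer: 10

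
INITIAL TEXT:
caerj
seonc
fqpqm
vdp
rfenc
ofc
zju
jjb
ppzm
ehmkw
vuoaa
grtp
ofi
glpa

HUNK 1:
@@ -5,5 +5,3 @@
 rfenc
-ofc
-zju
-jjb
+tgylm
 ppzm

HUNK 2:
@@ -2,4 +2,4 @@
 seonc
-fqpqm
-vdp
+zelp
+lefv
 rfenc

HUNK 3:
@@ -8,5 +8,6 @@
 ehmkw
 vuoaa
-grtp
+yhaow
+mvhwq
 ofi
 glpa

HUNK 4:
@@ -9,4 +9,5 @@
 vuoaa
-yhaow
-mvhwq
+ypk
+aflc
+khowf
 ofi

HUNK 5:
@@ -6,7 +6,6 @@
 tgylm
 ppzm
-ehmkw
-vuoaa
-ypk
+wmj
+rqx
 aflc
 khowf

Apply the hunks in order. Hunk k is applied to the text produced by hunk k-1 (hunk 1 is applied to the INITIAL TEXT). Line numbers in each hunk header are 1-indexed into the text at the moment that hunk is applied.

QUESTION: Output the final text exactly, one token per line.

Hunk 1: at line 5 remove [ofc,zju,jjb] add [tgylm] -> 12 lines: caerj seonc fqpqm vdp rfenc tgylm ppzm ehmkw vuoaa grtp ofi glpa
Hunk 2: at line 2 remove [fqpqm,vdp] add [zelp,lefv] -> 12 lines: caerj seonc zelp lefv rfenc tgylm ppzm ehmkw vuoaa grtp ofi glpa
Hunk 3: at line 8 remove [grtp] add [yhaow,mvhwq] -> 13 lines: caerj seonc zelp lefv rfenc tgylm ppzm ehmkw vuoaa yhaow mvhwq ofi glpa
Hunk 4: at line 9 remove [yhaow,mvhwq] add [ypk,aflc,khowf] -> 14 lines: caerj seonc zelp lefv rfenc tgylm ppzm ehmkw vuoaa ypk aflc khowf ofi glpa
Hunk 5: at line 6 remove [ehmkw,vuoaa,ypk] add [wmj,rqx] -> 13 lines: caerj seonc zelp lefv rfenc tgylm ppzm wmj rqx aflc khowf ofi glpa

Answer: caerj
seonc
zelp
lefv
rfenc
tgylm
ppzm
wmj
rqx
aflc
khowf
ofi
glpa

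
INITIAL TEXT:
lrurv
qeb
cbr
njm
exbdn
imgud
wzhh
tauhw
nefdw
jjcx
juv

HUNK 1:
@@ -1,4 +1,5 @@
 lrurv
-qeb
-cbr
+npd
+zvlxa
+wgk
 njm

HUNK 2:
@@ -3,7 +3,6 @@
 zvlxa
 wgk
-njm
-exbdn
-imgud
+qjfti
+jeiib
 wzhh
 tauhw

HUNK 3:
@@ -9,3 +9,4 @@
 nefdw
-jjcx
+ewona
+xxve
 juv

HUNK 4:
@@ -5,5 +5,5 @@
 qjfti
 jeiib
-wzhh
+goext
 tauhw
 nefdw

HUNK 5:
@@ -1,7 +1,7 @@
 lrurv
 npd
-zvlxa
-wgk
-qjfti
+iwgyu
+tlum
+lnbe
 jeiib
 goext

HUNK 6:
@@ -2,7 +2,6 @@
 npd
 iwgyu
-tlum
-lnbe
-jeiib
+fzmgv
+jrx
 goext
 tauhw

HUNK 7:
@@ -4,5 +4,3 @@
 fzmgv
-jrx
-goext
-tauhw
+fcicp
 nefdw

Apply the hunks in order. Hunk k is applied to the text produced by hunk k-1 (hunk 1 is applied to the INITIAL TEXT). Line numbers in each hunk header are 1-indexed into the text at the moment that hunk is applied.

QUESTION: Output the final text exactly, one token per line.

Answer: lrurv
npd
iwgyu
fzmgv
fcicp
nefdw
ewona
xxve
juv

Derivation:
Hunk 1: at line 1 remove [qeb,cbr] add [npd,zvlxa,wgk] -> 12 lines: lrurv npd zvlxa wgk njm exbdn imgud wzhh tauhw nefdw jjcx juv
Hunk 2: at line 3 remove [njm,exbdn,imgud] add [qjfti,jeiib] -> 11 lines: lrurv npd zvlxa wgk qjfti jeiib wzhh tauhw nefdw jjcx juv
Hunk 3: at line 9 remove [jjcx] add [ewona,xxve] -> 12 lines: lrurv npd zvlxa wgk qjfti jeiib wzhh tauhw nefdw ewona xxve juv
Hunk 4: at line 5 remove [wzhh] add [goext] -> 12 lines: lrurv npd zvlxa wgk qjfti jeiib goext tauhw nefdw ewona xxve juv
Hunk 5: at line 1 remove [zvlxa,wgk,qjfti] add [iwgyu,tlum,lnbe] -> 12 lines: lrurv npd iwgyu tlum lnbe jeiib goext tauhw nefdw ewona xxve juv
Hunk 6: at line 2 remove [tlum,lnbe,jeiib] add [fzmgv,jrx] -> 11 lines: lrurv npd iwgyu fzmgv jrx goext tauhw nefdw ewona xxve juv
Hunk 7: at line 4 remove [jrx,goext,tauhw] add [fcicp] -> 9 lines: lrurv npd iwgyu fzmgv fcicp nefdw ewona xxve juv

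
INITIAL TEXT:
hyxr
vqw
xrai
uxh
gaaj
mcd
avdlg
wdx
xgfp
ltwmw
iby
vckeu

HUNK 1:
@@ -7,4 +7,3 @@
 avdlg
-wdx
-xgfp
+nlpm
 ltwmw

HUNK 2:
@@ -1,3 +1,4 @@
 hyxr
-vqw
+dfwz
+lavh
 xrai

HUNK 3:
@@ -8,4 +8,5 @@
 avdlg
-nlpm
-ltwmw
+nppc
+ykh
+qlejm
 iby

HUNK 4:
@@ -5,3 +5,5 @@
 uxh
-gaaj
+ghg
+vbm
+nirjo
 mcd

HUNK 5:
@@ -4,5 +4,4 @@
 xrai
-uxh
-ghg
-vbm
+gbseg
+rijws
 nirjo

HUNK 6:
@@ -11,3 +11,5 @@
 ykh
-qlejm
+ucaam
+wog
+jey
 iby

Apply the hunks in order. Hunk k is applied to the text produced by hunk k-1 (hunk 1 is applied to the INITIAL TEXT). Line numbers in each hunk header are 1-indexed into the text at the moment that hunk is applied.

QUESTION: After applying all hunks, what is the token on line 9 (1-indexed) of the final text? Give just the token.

Answer: avdlg

Derivation:
Hunk 1: at line 7 remove [wdx,xgfp] add [nlpm] -> 11 lines: hyxr vqw xrai uxh gaaj mcd avdlg nlpm ltwmw iby vckeu
Hunk 2: at line 1 remove [vqw] add [dfwz,lavh] -> 12 lines: hyxr dfwz lavh xrai uxh gaaj mcd avdlg nlpm ltwmw iby vckeu
Hunk 3: at line 8 remove [nlpm,ltwmw] add [nppc,ykh,qlejm] -> 13 lines: hyxr dfwz lavh xrai uxh gaaj mcd avdlg nppc ykh qlejm iby vckeu
Hunk 4: at line 5 remove [gaaj] add [ghg,vbm,nirjo] -> 15 lines: hyxr dfwz lavh xrai uxh ghg vbm nirjo mcd avdlg nppc ykh qlejm iby vckeu
Hunk 5: at line 4 remove [uxh,ghg,vbm] add [gbseg,rijws] -> 14 lines: hyxr dfwz lavh xrai gbseg rijws nirjo mcd avdlg nppc ykh qlejm iby vckeu
Hunk 6: at line 11 remove [qlejm] add [ucaam,wog,jey] -> 16 lines: hyxr dfwz lavh xrai gbseg rijws nirjo mcd avdlg nppc ykh ucaam wog jey iby vckeu
Final line 9: avdlg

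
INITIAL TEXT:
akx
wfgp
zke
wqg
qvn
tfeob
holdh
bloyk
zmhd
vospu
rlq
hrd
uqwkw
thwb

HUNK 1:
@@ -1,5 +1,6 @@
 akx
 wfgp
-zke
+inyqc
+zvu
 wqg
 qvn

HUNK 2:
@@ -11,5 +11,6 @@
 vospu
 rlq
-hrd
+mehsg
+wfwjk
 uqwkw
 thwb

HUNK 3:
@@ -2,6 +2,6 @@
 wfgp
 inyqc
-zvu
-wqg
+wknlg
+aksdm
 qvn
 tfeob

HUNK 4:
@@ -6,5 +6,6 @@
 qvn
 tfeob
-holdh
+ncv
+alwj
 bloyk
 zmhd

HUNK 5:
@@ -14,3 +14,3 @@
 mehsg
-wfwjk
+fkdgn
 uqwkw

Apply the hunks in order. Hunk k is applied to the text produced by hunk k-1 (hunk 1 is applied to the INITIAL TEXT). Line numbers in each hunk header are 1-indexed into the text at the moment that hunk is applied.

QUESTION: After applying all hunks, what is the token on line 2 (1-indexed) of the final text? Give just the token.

Answer: wfgp

Derivation:
Hunk 1: at line 1 remove [zke] add [inyqc,zvu] -> 15 lines: akx wfgp inyqc zvu wqg qvn tfeob holdh bloyk zmhd vospu rlq hrd uqwkw thwb
Hunk 2: at line 11 remove [hrd] add [mehsg,wfwjk] -> 16 lines: akx wfgp inyqc zvu wqg qvn tfeob holdh bloyk zmhd vospu rlq mehsg wfwjk uqwkw thwb
Hunk 3: at line 2 remove [zvu,wqg] add [wknlg,aksdm] -> 16 lines: akx wfgp inyqc wknlg aksdm qvn tfeob holdh bloyk zmhd vospu rlq mehsg wfwjk uqwkw thwb
Hunk 4: at line 6 remove [holdh] add [ncv,alwj] -> 17 lines: akx wfgp inyqc wknlg aksdm qvn tfeob ncv alwj bloyk zmhd vospu rlq mehsg wfwjk uqwkw thwb
Hunk 5: at line 14 remove [wfwjk] add [fkdgn] -> 17 lines: akx wfgp inyqc wknlg aksdm qvn tfeob ncv alwj bloyk zmhd vospu rlq mehsg fkdgn uqwkw thwb
Final line 2: wfgp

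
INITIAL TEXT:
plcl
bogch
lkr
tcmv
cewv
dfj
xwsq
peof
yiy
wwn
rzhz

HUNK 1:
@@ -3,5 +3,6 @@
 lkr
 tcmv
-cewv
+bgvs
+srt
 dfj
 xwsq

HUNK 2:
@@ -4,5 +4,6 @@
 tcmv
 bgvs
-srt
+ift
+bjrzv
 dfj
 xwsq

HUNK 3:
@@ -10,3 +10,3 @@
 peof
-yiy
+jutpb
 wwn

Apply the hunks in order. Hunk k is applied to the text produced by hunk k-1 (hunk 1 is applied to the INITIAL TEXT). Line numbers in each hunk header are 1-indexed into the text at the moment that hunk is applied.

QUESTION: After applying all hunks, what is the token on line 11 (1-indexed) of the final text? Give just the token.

Answer: jutpb

Derivation:
Hunk 1: at line 3 remove [cewv] add [bgvs,srt] -> 12 lines: plcl bogch lkr tcmv bgvs srt dfj xwsq peof yiy wwn rzhz
Hunk 2: at line 4 remove [srt] add [ift,bjrzv] -> 13 lines: plcl bogch lkr tcmv bgvs ift bjrzv dfj xwsq peof yiy wwn rzhz
Hunk 3: at line 10 remove [yiy] add [jutpb] -> 13 lines: plcl bogch lkr tcmv bgvs ift bjrzv dfj xwsq peof jutpb wwn rzhz
Final line 11: jutpb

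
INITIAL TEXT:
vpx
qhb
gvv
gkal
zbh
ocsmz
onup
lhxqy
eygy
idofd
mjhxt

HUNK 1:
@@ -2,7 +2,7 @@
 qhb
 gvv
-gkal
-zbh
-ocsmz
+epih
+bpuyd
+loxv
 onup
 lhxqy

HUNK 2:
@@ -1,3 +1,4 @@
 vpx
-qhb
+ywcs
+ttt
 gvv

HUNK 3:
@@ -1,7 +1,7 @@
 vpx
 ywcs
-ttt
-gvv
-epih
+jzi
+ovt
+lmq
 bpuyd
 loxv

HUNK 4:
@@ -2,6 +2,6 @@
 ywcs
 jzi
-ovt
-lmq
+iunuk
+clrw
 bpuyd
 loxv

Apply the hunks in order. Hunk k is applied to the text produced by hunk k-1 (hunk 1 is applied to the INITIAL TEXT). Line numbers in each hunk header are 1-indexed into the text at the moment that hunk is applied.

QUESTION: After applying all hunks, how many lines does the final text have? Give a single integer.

Answer: 12

Derivation:
Hunk 1: at line 2 remove [gkal,zbh,ocsmz] add [epih,bpuyd,loxv] -> 11 lines: vpx qhb gvv epih bpuyd loxv onup lhxqy eygy idofd mjhxt
Hunk 2: at line 1 remove [qhb] add [ywcs,ttt] -> 12 lines: vpx ywcs ttt gvv epih bpuyd loxv onup lhxqy eygy idofd mjhxt
Hunk 3: at line 1 remove [ttt,gvv,epih] add [jzi,ovt,lmq] -> 12 lines: vpx ywcs jzi ovt lmq bpuyd loxv onup lhxqy eygy idofd mjhxt
Hunk 4: at line 2 remove [ovt,lmq] add [iunuk,clrw] -> 12 lines: vpx ywcs jzi iunuk clrw bpuyd loxv onup lhxqy eygy idofd mjhxt
Final line count: 12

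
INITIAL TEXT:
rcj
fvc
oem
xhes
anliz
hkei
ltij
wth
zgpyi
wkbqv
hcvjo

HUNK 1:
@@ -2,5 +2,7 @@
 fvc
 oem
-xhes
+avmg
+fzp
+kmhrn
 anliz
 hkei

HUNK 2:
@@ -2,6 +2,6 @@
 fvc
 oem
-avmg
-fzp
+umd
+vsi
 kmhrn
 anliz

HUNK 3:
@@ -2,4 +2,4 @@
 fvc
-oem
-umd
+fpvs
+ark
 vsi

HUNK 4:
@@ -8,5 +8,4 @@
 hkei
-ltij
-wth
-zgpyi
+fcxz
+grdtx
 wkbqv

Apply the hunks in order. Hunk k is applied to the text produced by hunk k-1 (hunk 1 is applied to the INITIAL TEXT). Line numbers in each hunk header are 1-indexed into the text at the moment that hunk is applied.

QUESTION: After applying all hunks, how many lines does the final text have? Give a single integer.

Answer: 12

Derivation:
Hunk 1: at line 2 remove [xhes] add [avmg,fzp,kmhrn] -> 13 lines: rcj fvc oem avmg fzp kmhrn anliz hkei ltij wth zgpyi wkbqv hcvjo
Hunk 2: at line 2 remove [avmg,fzp] add [umd,vsi] -> 13 lines: rcj fvc oem umd vsi kmhrn anliz hkei ltij wth zgpyi wkbqv hcvjo
Hunk 3: at line 2 remove [oem,umd] add [fpvs,ark] -> 13 lines: rcj fvc fpvs ark vsi kmhrn anliz hkei ltij wth zgpyi wkbqv hcvjo
Hunk 4: at line 8 remove [ltij,wth,zgpyi] add [fcxz,grdtx] -> 12 lines: rcj fvc fpvs ark vsi kmhrn anliz hkei fcxz grdtx wkbqv hcvjo
Final line count: 12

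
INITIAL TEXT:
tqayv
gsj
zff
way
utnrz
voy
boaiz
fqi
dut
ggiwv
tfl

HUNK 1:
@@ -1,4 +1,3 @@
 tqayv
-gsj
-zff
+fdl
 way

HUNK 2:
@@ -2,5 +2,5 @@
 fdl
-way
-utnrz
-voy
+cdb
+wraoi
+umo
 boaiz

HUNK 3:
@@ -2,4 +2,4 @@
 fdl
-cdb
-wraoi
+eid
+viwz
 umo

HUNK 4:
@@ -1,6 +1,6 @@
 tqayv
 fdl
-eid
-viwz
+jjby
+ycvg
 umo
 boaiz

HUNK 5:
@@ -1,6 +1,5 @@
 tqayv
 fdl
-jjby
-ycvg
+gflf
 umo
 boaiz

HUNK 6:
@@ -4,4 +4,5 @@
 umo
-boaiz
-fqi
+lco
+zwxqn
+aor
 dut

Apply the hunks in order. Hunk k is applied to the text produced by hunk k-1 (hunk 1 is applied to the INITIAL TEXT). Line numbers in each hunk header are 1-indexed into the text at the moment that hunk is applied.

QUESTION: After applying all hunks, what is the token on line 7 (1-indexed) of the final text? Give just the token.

Answer: aor

Derivation:
Hunk 1: at line 1 remove [gsj,zff] add [fdl] -> 10 lines: tqayv fdl way utnrz voy boaiz fqi dut ggiwv tfl
Hunk 2: at line 2 remove [way,utnrz,voy] add [cdb,wraoi,umo] -> 10 lines: tqayv fdl cdb wraoi umo boaiz fqi dut ggiwv tfl
Hunk 3: at line 2 remove [cdb,wraoi] add [eid,viwz] -> 10 lines: tqayv fdl eid viwz umo boaiz fqi dut ggiwv tfl
Hunk 4: at line 1 remove [eid,viwz] add [jjby,ycvg] -> 10 lines: tqayv fdl jjby ycvg umo boaiz fqi dut ggiwv tfl
Hunk 5: at line 1 remove [jjby,ycvg] add [gflf] -> 9 lines: tqayv fdl gflf umo boaiz fqi dut ggiwv tfl
Hunk 6: at line 4 remove [boaiz,fqi] add [lco,zwxqn,aor] -> 10 lines: tqayv fdl gflf umo lco zwxqn aor dut ggiwv tfl
Final line 7: aor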